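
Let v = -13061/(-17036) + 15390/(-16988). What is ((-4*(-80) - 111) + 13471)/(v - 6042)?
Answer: -989773882560/437160207407 ≈ -2.2641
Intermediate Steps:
v = -10075943/72351892 (v = -13061*(-1/17036) + 15390*(-1/16988) = 13061/17036 - 7695/8494 = -10075943/72351892 ≈ -0.13926)
((-4*(-80) - 111) + 13471)/(v - 6042) = ((-4*(-80) - 111) + 13471)/(-10075943/72351892 - 6042) = ((320 - 111) + 13471)/(-437160207407/72351892) = (209 + 13471)*(-72351892/437160207407) = 13680*(-72351892/437160207407) = -989773882560/437160207407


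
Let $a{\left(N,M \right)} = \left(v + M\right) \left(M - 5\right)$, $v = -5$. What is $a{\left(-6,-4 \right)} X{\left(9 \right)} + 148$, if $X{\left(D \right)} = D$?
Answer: $877$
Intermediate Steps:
$a{\left(N,M \right)} = \left(-5 + M\right)^{2}$ ($a{\left(N,M \right)} = \left(-5 + M\right) \left(M - 5\right) = \left(-5 + M\right) \left(-5 + M\right) = \left(-5 + M\right)^{2}$)
$a{\left(-6,-4 \right)} X{\left(9 \right)} + 148 = \left(25 + \left(-4\right)^{2} - -40\right) 9 + 148 = \left(25 + 16 + 40\right) 9 + 148 = 81 \cdot 9 + 148 = 729 + 148 = 877$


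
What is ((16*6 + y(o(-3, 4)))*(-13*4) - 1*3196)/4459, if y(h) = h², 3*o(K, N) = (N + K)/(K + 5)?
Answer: -73705/40131 ≈ -1.8366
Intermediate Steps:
o(K, N) = (K + N)/(3*(5 + K)) (o(K, N) = ((N + K)/(K + 5))/3 = ((K + N)/(5 + K))/3 = (K + N)/(3*(5 + K)))
((16*6 + y(o(-3, 4)))*(-13*4) - 1*3196)/4459 = ((16*6 + ((-3 + 4)/(3*(5 - 3)))²)*(-13*4) - 1*3196)/4459 = ((96 + ((⅓)*1/2)²)*(-52) - 3196)*(1/4459) = ((96 + ((⅓)*(½)*1)²)*(-52) - 3196)*(1/4459) = ((96 + (⅙)²)*(-52) - 3196)*(1/4459) = ((96 + 1/36)*(-52) - 3196)*(1/4459) = ((3457/36)*(-52) - 3196)*(1/4459) = (-44941/9 - 3196)*(1/4459) = -73705/9*1/4459 = -73705/40131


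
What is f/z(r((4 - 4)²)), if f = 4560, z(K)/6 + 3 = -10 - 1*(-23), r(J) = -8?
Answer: 76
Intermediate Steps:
z(K) = 60 (z(K) = -18 + 6*(-10 - 1*(-23)) = -18 + 6*(-10 + 23) = -18 + 6*13 = -18 + 78 = 60)
f/z(r((4 - 4)²)) = 4560/60 = 4560*(1/60) = 76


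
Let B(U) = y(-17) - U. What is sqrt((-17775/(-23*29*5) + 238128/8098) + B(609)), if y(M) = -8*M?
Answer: 2*I*sqrt(799140995749802)/2700683 ≈ 20.935*I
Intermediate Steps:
B(U) = 136 - U (B(U) = -8*(-17) - U = 136 - U)
sqrt((-17775/(-23*29*5) + 238128/8098) + B(609)) = sqrt((-17775/(-23*29*5) + 238128/8098) + (136 - 1*609)) = sqrt((-17775/((-667*5)) + 238128*(1/8098)) + (136 - 609)) = sqrt((-17775/(-3335) + 119064/4049) - 473) = sqrt((-17775*(-1/3335) + 119064/4049) - 473) = sqrt((3555/667 + 119064/4049) - 473) = sqrt(93809883/2700683 - 473) = sqrt(-1183613176/2700683) = 2*I*sqrt(799140995749802)/2700683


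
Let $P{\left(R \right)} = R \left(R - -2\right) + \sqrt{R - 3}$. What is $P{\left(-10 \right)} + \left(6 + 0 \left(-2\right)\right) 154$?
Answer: $1004 + i \sqrt{13} \approx 1004.0 + 3.6056 i$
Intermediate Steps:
$P{\left(R \right)} = \sqrt{-3 + R} + R \left(2 + R\right)$ ($P{\left(R \right)} = R \left(R + 2\right) + \sqrt{-3 + R} = R \left(2 + R\right) + \sqrt{-3 + R} = \sqrt{-3 + R} + R \left(2 + R\right)$)
$P{\left(-10 \right)} + \left(6 + 0 \left(-2\right)\right) 154 = \left(\left(-10\right)^{2} + \sqrt{-3 - 10} + 2 \left(-10\right)\right) + \left(6 + 0 \left(-2\right)\right) 154 = \left(100 + \sqrt{-13} - 20\right) + \left(6 + 0\right) 154 = \left(100 + i \sqrt{13} - 20\right) + 6 \cdot 154 = \left(80 + i \sqrt{13}\right) + 924 = 1004 + i \sqrt{13}$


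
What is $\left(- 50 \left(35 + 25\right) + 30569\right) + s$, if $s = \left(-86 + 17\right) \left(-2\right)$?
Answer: $27707$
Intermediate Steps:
$s = 138$ ($s = \left(-69\right) \left(-2\right) = 138$)
$\left(- 50 \left(35 + 25\right) + 30569\right) + s = \left(- 50 \left(35 + 25\right) + 30569\right) + 138 = \left(\left(-50\right) 60 + 30569\right) + 138 = \left(-3000 + 30569\right) + 138 = 27569 + 138 = 27707$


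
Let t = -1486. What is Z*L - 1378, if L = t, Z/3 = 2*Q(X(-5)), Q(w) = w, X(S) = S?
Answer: 43202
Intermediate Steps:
Z = -30 (Z = 3*(2*(-5)) = 3*(-10) = -30)
L = -1486
Z*L - 1378 = -30*(-1486) - 1378 = 44580 - 1378 = 43202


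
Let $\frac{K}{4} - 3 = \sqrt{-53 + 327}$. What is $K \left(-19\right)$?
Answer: $-228 - 76 \sqrt{274} \approx -1486.0$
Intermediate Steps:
$K = 12 + 4 \sqrt{274}$ ($K = 12 + 4 \sqrt{-53 + 327} = 12 + 4 \sqrt{274} \approx 78.212$)
$K \left(-19\right) = \left(12 + 4 \sqrt{274}\right) \left(-19\right) = -228 - 76 \sqrt{274}$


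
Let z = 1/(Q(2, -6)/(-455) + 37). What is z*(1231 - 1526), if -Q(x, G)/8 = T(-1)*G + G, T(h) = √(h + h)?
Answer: -2253235075/281807977 - 6442800*I*√2/281807977 ≈ -7.9956 - 0.032332*I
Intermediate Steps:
T(h) = √2*√h (T(h) = √(2*h) = √2*√h)
Q(x, G) = -8*G - 8*I*G*√2 (Q(x, G) = -8*((√2*√(-1))*G + G) = -8*((√2*I)*G + G) = -8*((I*√2)*G + G) = -8*(I*G*√2 + G) = -8*(G + I*G*√2) = -8*G - 8*I*G*√2)
z = 1/(16787/455 - 48*I*√2/455) (z = 1/(-8*(-6)*(1 + I*√2)/(-455) + 37) = 1/((48 + 48*I*√2)*(-1/455) + 37) = 1/((-48/455 - 48*I*√2/455) + 37) = 1/(16787/455 - 48*I*√2/455) ≈ 0.027104 + 0.0001096*I)
z*(1231 - 1526) = (7638085/281807977 + 21840*I*√2/281807977)*(1231 - 1526) = (7638085/281807977 + 21840*I*√2/281807977)*(-295) = -2253235075/281807977 - 6442800*I*√2/281807977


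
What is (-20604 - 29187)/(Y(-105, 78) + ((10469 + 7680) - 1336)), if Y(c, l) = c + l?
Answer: -7113/2398 ≈ -2.9662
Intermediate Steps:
(-20604 - 29187)/(Y(-105, 78) + ((10469 + 7680) - 1336)) = (-20604 - 29187)/((-105 + 78) + ((10469 + 7680) - 1336)) = -49791/(-27 + (18149 - 1336)) = -49791/(-27 + 16813) = -49791/16786 = -49791*1/16786 = -7113/2398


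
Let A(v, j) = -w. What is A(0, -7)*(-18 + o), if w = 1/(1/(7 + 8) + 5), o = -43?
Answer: 915/76 ≈ 12.039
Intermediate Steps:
w = 15/76 (w = 1/(1/15 + 5) = 1/(76/15) = 15/76 ≈ 0.19737)
A(v, j) = -15/76 (A(v, j) = -1*15/76 = -15/76)
A(0, -7)*(-18 + o) = -15*(-18 - 43)/76 = -15/76*(-61) = 915/76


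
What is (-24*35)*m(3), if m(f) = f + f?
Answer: -5040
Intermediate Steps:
m(f) = 2*f
(-24*35)*m(3) = (-24*35)*(2*3) = -840*6 = -5040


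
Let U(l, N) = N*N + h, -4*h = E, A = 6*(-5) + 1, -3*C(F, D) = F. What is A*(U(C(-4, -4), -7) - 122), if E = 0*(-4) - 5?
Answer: 8323/4 ≈ 2080.8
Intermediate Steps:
C(F, D) = -F/3
A = -29 (A = -30 + 1 = -29)
E = -5 (E = 0 - 5 = -5)
h = 5/4 (h = -1/4*(-5) = 5/4 ≈ 1.2500)
U(l, N) = 5/4 + N**2 (U(l, N) = N*N + 5/4 = N**2 + 5/4 = 5/4 + N**2)
A*(U(C(-4, -4), -7) - 122) = -29*((5/4 + (-7)**2) - 122) = -29*((5/4 + 49) - 122) = -29*(201/4 - 122) = -29*(-287/4) = 8323/4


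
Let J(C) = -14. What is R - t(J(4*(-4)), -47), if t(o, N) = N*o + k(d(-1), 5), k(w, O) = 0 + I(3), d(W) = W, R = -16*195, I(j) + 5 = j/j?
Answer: -3774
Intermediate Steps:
I(j) = -4 (I(j) = -5 + j/j = -5 + 1 = -4)
R = -3120
k(w, O) = -4 (k(w, O) = 0 - 4 = -4)
t(o, N) = -4 + N*o (t(o, N) = N*o - 4 = -4 + N*o)
R - t(J(4*(-4)), -47) = -3120 - (-4 - 47*(-14)) = -3120 - (-4 + 658) = -3120 - 1*654 = -3120 - 654 = -3774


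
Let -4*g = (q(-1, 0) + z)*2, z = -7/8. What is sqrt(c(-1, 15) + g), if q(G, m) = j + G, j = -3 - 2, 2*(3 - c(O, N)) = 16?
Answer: 5*I/4 ≈ 1.25*I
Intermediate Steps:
c(O, N) = -5 (c(O, N) = 3 - 1/2*16 = 3 - 8 = -5)
j = -5
q(G, m) = -5 + G
z = -7/8 (z = -7*1/8 = -7/8 ≈ -0.87500)
g = 55/16 (g = -((-5 - 1) - 7/8)*2/4 = -(-6 - 7/8)*2/4 = -(-55)*2/32 = -1/4*(-55/4) = 55/16 ≈ 3.4375)
sqrt(c(-1, 15) + g) = sqrt(-5 + 55/16) = sqrt(-25/16) = 5*I/4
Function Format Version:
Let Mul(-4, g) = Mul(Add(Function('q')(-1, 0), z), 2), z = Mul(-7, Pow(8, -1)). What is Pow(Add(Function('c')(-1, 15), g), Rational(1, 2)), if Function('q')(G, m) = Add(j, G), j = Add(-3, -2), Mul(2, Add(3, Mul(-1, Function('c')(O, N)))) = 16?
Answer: Mul(Rational(5, 4), I) ≈ Mul(1.2500, I)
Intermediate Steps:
Function('c')(O, N) = -5 (Function('c')(O, N) = Add(3, Mul(Rational(-1, 2), 16)) = Add(3, -8) = -5)
j = -5
Function('q')(G, m) = Add(-5, G)
z = Rational(-7, 8) (z = Mul(-7, Rational(1, 8)) = Rational(-7, 8) ≈ -0.87500)
g = Rational(55, 16) (g = Mul(Rational(-1, 4), Mul(Add(Add(-5, -1), Rational(-7, 8)), 2)) = Mul(Rational(-1, 4), Mul(Add(-6, Rational(-7, 8)), 2)) = Mul(Rational(-1, 4), Mul(Rational(-55, 8), 2)) = Mul(Rational(-1, 4), Rational(-55, 4)) = Rational(55, 16) ≈ 3.4375)
Pow(Add(Function('c')(-1, 15), g), Rational(1, 2)) = Pow(Add(-5, Rational(55, 16)), Rational(1, 2)) = Pow(Rational(-25, 16), Rational(1, 2)) = Mul(Rational(5, 4), I)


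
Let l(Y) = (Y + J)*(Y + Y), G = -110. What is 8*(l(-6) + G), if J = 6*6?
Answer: -3760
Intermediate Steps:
J = 36
l(Y) = 2*Y*(36 + Y) (l(Y) = (Y + 36)*(Y + Y) = (36 + Y)*(2*Y) = 2*Y*(36 + Y))
8*(l(-6) + G) = 8*(2*(-6)*(36 - 6) - 110) = 8*(2*(-6)*30 - 110) = 8*(-360 - 110) = 8*(-470) = -3760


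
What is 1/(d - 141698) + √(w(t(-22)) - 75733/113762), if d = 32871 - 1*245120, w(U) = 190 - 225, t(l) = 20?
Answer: -1/353947 + I*√461578280086/113762 ≈ -2.8253e-6 + 5.9721*I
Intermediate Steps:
w(U) = -35
d = -212249 (d = 32871 - 245120 = -212249)
1/(d - 141698) + √(w(t(-22)) - 75733/113762) = 1/(-212249 - 141698) + √(-35 - 75733/113762) = 1/(-353947) + √(-35 - 75733*1/113762) = -1/353947 + √(-35 - 75733/113762) = -1/353947 + √(-4057403/113762) = -1/353947 + I*√461578280086/113762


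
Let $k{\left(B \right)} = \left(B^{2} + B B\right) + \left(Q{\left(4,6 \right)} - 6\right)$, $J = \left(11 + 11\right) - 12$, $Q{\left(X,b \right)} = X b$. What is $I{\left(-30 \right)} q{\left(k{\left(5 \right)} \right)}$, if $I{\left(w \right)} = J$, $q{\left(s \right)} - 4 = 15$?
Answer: $190$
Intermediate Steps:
$J = 10$ ($J = 22 - 12 = 10$)
$k{\left(B \right)} = 18 + 2 B^{2}$ ($k{\left(B \right)} = \left(B^{2} + B B\right) + \left(4 \cdot 6 - 6\right) = \left(B^{2} + B^{2}\right) + \left(24 - 6\right) = 2 B^{2} + 18 = 18 + 2 B^{2}$)
$q{\left(s \right)} = 19$ ($q{\left(s \right)} = 4 + 15 = 19$)
$I{\left(w \right)} = 10$
$I{\left(-30 \right)} q{\left(k{\left(5 \right)} \right)} = 10 \cdot 19 = 190$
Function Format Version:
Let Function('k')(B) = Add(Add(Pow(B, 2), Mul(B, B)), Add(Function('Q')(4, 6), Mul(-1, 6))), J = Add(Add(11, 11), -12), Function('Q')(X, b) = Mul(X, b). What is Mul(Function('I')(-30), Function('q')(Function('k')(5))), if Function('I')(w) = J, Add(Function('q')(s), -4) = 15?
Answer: 190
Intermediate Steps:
J = 10 (J = Add(22, -12) = 10)
Function('k')(B) = Add(18, Mul(2, Pow(B, 2))) (Function('k')(B) = Add(Add(Pow(B, 2), Mul(B, B)), Add(Mul(4, 6), Mul(-1, 6))) = Add(Add(Pow(B, 2), Pow(B, 2)), Add(24, -6)) = Add(Mul(2, Pow(B, 2)), 18) = Add(18, Mul(2, Pow(B, 2))))
Function('q')(s) = 19 (Function('q')(s) = Add(4, 15) = 19)
Function('I')(w) = 10
Mul(Function('I')(-30), Function('q')(Function('k')(5))) = Mul(10, 19) = 190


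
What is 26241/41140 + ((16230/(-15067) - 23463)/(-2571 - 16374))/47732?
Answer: 2979530475412741/4671045214274010 ≈ 0.63787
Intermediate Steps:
26241/41140 + ((16230/(-15067) - 23463)/(-2571 - 16374))/47732 = 26241*(1/41140) + ((16230*(-1/15067) - 23463)/(-18945))*(1/47732) = 26241/41140 + ((-16230/15067 - 23463)*(-1/18945))*(1/47732) = 26241/41140 - 353533251/15067*(-1/18945)*(1/47732) = 26241/41140 + (117844417/95148105)*(1/47732) = 26241/41140 + 117844417/4541609347860 = 2979530475412741/4671045214274010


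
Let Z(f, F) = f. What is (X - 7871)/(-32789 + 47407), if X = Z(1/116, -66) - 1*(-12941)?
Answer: 588121/1695688 ≈ 0.34683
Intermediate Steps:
X = 1501157/116 (X = 1/116 - 1*(-12941) = 1/116 + 12941 = 1501157/116 ≈ 12941.)
(X - 7871)/(-32789 + 47407) = (1501157/116 - 7871)/(-32789 + 47407) = (588121/116)/14618 = (588121/116)*(1/14618) = 588121/1695688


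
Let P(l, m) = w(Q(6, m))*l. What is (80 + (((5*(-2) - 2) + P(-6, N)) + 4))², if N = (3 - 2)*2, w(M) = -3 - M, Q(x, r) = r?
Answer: 10404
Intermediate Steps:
N = 2 (N = 1*2 = 2)
P(l, m) = l*(-3 - m) (P(l, m) = (-3 - m)*l = l*(-3 - m))
(80 + (((5*(-2) - 2) + P(-6, N)) + 4))² = (80 + (((5*(-2) - 2) - 1*(-6)*(3 + 2)) + 4))² = (80 + (((-10 - 2) - 1*(-6)*5) + 4))² = (80 + ((-12 + 30) + 4))² = (80 + (18 + 4))² = (80 + 22)² = 102² = 10404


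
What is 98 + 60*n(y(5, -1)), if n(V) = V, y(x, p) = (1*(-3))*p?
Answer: 278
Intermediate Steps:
y(x, p) = -3*p
98 + 60*n(y(5, -1)) = 98 + 60*(-3*(-1)) = 98 + 60*3 = 98 + 180 = 278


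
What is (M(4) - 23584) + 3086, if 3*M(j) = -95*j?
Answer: -61874/3 ≈ -20625.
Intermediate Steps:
M(j) = -95*j/3 (M(j) = (-95*j)/3 = -95*j/3)
(M(4) - 23584) + 3086 = (-95/3*4 - 23584) + 3086 = (-380/3 - 23584) + 3086 = -71132/3 + 3086 = -61874/3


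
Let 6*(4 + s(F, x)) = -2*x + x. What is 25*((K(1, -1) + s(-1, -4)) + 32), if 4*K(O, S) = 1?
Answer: 8675/12 ≈ 722.92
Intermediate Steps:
K(O, S) = ¼ (K(O, S) = (¼)*1 = ¼)
s(F, x) = -4 - x/6 (s(F, x) = -4 + (-2*x + x)/6 = -4 + (-x)/6 = -4 - x/6)
25*((K(1, -1) + s(-1, -4)) + 32) = 25*((¼ + (-4 - ⅙*(-4))) + 32) = 25*((¼ + (-4 + ⅔)) + 32) = 25*((¼ - 10/3) + 32) = 25*(-37/12 + 32) = 25*(347/12) = 8675/12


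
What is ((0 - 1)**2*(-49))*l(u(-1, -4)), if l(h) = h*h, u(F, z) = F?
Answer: -49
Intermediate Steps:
l(h) = h**2
((0 - 1)**2*(-49))*l(u(-1, -4)) = ((0 - 1)**2*(-49))*(-1)**2 = ((-1)**2*(-49))*1 = (1*(-49))*1 = -49*1 = -49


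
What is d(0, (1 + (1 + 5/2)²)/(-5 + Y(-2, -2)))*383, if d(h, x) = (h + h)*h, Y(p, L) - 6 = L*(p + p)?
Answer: 0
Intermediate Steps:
Y(p, L) = 6 + 2*L*p (Y(p, L) = 6 + L*(p + p) = 6 + L*(2*p) = 6 + 2*L*p)
d(h, x) = 2*h² (d(h, x) = (2*h)*h = 2*h²)
d(0, (1 + (1 + 5/2)²)/(-5 + Y(-2, -2)))*383 = (2*0²)*383 = (2*0)*383 = 0*383 = 0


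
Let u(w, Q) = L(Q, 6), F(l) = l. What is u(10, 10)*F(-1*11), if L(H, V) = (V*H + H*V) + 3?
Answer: -1353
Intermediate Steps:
L(H, V) = 3 + 2*H*V (L(H, V) = (H*V + H*V) + 3 = 2*H*V + 3 = 3 + 2*H*V)
u(w, Q) = 3 + 12*Q (u(w, Q) = 3 + 2*Q*6 = 3 + 12*Q)
u(10, 10)*F(-1*11) = (3 + 12*10)*(-1*11) = (3 + 120)*(-11) = 123*(-11) = -1353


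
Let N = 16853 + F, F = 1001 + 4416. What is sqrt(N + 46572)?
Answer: sqrt(68842) ≈ 262.38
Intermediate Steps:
F = 5417
N = 22270 (N = 16853 + 5417 = 22270)
sqrt(N + 46572) = sqrt(22270 + 46572) = sqrt(68842)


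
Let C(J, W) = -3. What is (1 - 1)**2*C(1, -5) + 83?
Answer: 83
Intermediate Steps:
(1 - 1)**2*C(1, -5) + 83 = (1 - 1)**2*(-3) + 83 = 0**2*(-3) + 83 = 0*(-3) + 83 = 0 + 83 = 83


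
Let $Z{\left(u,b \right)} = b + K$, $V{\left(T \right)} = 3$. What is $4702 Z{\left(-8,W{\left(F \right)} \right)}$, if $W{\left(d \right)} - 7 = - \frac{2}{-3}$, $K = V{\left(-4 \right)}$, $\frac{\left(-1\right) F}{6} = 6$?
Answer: $\frac{150464}{3} \approx 50155.0$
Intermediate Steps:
$F = -36$ ($F = \left(-6\right) 6 = -36$)
$K = 3$
$W{\left(d \right)} = \frac{23}{3}$ ($W{\left(d \right)} = 7 - \frac{2}{-3} = 7 - - \frac{2}{3} = 7 + \frac{2}{3} = \frac{23}{3}$)
$Z{\left(u,b \right)} = 3 + b$ ($Z{\left(u,b \right)} = b + 3 = 3 + b$)
$4702 Z{\left(-8,W{\left(F \right)} \right)} = 4702 \left(3 + \frac{23}{3}\right) = 4702 \cdot \frac{32}{3} = \frac{150464}{3}$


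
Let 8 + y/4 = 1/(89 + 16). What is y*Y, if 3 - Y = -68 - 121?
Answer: -214784/35 ≈ -6136.7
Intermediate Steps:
Y = 192 (Y = 3 - (-68 - 121) = 3 - 1*(-189) = 3 + 189 = 192)
y = -3356/105 (y = -32 + 4/(89 + 16) = -32 + 4/105 = -3356/105 ≈ -31.962)
y*Y = -3356/105*192 = -214784/35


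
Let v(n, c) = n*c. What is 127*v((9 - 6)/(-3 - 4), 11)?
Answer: -4191/7 ≈ -598.71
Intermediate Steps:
v(n, c) = c*n
127*v((9 - 6)/(-3 - 4), 11) = 127*(11*((9 - 6)/(-3 - 4))) = 127*(11*(3/(-7))) = 127*(11*(3*(-⅐))) = 127*(11*(-3/7)) = 127*(-33/7) = -4191/7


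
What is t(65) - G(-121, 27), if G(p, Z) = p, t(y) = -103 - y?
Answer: -47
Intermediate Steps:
t(65) - G(-121, 27) = (-103 - 1*65) - 1*(-121) = (-103 - 65) + 121 = -168 + 121 = -47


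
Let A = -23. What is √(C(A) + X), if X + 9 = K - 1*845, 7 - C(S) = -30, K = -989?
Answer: I*√1806 ≈ 42.497*I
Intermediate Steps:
C(S) = 37 (C(S) = 7 - 1*(-30) = 7 + 30 = 37)
X = -1843 (X = -9 + (-989 - 1*845) = -9 + (-989 - 845) = -9 - 1834 = -1843)
√(C(A) + X) = √(37 - 1843) = √(-1806) = I*√1806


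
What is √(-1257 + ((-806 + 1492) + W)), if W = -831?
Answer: I*√1402 ≈ 37.443*I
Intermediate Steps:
√(-1257 + ((-806 + 1492) + W)) = √(-1257 + ((-806 + 1492) - 831)) = √(-1257 + (686 - 831)) = √(-1257 - 145) = √(-1402) = I*√1402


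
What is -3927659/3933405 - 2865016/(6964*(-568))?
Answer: -533348894161/1944848501820 ≈ -0.27424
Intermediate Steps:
-3927659/3933405 - 2865016/(6964*(-568)) = -3927659*1/3933405 - 2865016/(-3955552) = -3927659/3933405 - 2865016*(-1/3955552) = -3927659/3933405 + 358127/494444 = -533348894161/1944848501820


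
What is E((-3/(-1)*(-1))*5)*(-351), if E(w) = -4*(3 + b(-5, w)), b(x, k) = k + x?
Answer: -23868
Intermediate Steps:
E(w) = 8 - 4*w (E(w) = -4*(3 + (w - 5)) = -4*(3 + (-5 + w)) = -4*(-2 + w) = 8 - 4*w)
E((-3/(-1)*(-1))*5)*(-351) = (8 - 4*-3/(-1)*(-1)*5)*(-351) = (8 - 4*-3*(-1)*(-1)*5)*(-351) = (8 - 4*3*(-1)*5)*(-351) = (8 - (-12)*5)*(-351) = (8 - 4*(-15))*(-351) = (8 + 60)*(-351) = 68*(-351) = -23868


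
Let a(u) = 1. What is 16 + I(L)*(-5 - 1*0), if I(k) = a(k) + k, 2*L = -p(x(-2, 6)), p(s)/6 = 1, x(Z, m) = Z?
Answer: 26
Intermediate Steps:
p(s) = 6 (p(s) = 6*1 = 6)
L = -3 (L = (-1*6)/2 = (½)*(-6) = -3)
I(k) = 1 + k
16 + I(L)*(-5 - 1*0) = 16 + (1 - 3)*(-5 - 1*0) = 16 - 2*(-5 + 0) = 16 - 2*(-5) = 16 + 10 = 26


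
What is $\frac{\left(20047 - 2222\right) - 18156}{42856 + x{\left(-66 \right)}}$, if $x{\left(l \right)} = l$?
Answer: $- \frac{331}{42790} \approx -0.0077355$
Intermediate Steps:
$\frac{\left(20047 - 2222\right) - 18156}{42856 + x{\left(-66 \right)}} = \frac{\left(20047 - 2222\right) - 18156}{42856 - 66} = \frac{17825 - 18156}{42790} = \left(17825 - 18156\right) \frac{1}{42790} = \left(-331\right) \frac{1}{42790} = - \frac{331}{42790}$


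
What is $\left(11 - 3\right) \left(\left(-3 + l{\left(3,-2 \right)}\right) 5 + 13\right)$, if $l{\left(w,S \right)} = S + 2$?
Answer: $-16$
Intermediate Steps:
$l{\left(w,S \right)} = 2 + S$
$\left(11 - 3\right) \left(\left(-3 + l{\left(3,-2 \right)}\right) 5 + 13\right) = \left(11 - 3\right) \left(\left(-3 + \left(2 - 2\right)\right) 5 + 13\right) = 8 \left(\left(-3 + 0\right) 5 + 13\right) = 8 \left(\left(-3\right) 5 + 13\right) = 8 \left(-15 + 13\right) = 8 \left(-2\right) = -16$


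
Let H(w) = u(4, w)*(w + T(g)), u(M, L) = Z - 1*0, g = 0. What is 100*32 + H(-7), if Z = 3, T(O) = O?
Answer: 3179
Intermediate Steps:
u(M, L) = 3 (u(M, L) = 3 - 1*0 = 3 + 0 = 3)
H(w) = 3*w (H(w) = 3*(w + 0) = 3*w)
100*32 + H(-7) = 100*32 + 3*(-7) = 3200 - 21 = 3179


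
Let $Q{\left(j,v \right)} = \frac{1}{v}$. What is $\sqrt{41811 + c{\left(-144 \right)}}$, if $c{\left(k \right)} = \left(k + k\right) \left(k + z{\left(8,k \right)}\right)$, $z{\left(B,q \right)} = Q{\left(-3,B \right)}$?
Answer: $\sqrt{83247} \approx 288.53$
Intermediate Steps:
$z{\left(B,q \right)} = \frac{1}{B}$
$c{\left(k \right)} = 2 k \left(\frac{1}{8} + k\right)$ ($c{\left(k \right)} = \left(k + k\right) \left(k + \frac{1}{8}\right) = 2 k \left(k + \frac{1}{8}\right) = 2 k \left(\frac{1}{8} + k\right)$)
$\sqrt{41811 + c{\left(-144 \right)}} = \sqrt{41811 + \frac{1}{4} \left(-144\right) \left(1 + 8 \left(-144\right)\right)} = \sqrt{41811 + \frac{1}{4} \left(-144\right) \left(1 - 1152\right)} = \sqrt{41811 + \frac{1}{4} \left(-144\right) \left(-1151\right)} = \sqrt{41811 + 41436} = \sqrt{83247}$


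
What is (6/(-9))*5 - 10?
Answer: -40/3 ≈ -13.333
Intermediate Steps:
(6/(-9))*5 - 10 = (6*(-1/9))*5 - 10 = -2/3*5 - 10 = -10/3 - 10 = -40/3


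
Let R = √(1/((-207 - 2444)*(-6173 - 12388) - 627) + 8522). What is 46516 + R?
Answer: 46516 + √7075630397862026/911196 ≈ 46608.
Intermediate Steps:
R = √7075630397862026/911196 (R = √(1/(-2651*(-18561) - 627) + 8522) = √(1/(49205211 - 627) + 8522) = √(1/49204584 + 8522) = √(419321464849/49204584) = √7075630397862026/911196 ≈ 92.315)
46516 + R = 46516 + √7075630397862026/911196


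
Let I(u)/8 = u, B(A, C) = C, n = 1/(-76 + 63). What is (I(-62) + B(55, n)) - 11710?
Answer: -158679/13 ≈ -12206.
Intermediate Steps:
n = -1/13 (n = 1/(-13) = -1/13 ≈ -0.076923)
I(u) = 8*u
(I(-62) + B(55, n)) - 11710 = (8*(-62) - 1/13) - 11710 = (-496 - 1/13) - 11710 = -6449/13 - 11710 = -158679/13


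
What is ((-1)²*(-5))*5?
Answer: -25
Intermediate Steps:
((-1)²*(-5))*5 = (1*(-5))*5 = -5*5 = -25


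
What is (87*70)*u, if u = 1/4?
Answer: 3045/2 ≈ 1522.5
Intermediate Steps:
u = ¼ ≈ 0.25000
(87*70)*u = (87*70)*(¼) = 6090*(¼) = 3045/2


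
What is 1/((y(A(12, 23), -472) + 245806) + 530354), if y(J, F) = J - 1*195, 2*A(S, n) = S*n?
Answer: 1/776103 ≈ 1.2885e-6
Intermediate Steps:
A(S, n) = S*n/2 (A(S, n) = (S*n)/2 = S*n/2)
y(J, F) = -195 + J (y(J, F) = J - 195 = -195 + J)
1/((y(A(12, 23), -472) + 245806) + 530354) = 1/(((-195 + (1/2)*12*23) + 245806) + 530354) = 1/(((-195 + 138) + 245806) + 530354) = 1/((-57 + 245806) + 530354) = 1/(245749 + 530354) = 1/776103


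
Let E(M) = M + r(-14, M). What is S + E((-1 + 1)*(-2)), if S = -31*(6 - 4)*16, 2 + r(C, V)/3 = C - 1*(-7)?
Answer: -1019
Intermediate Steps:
r(C, V) = 15 + 3*C (r(C, V) = -6 + 3*(C - 1*(-7)) = -6 + 3*(C + 7) = -6 + 3*(7 + C) = -6 + (21 + 3*C) = 15 + 3*C)
E(M) = -27 + M (E(M) = M + (15 + 3*(-14)) = M + (15 - 42) = M - 27 = -27 + M)
S = -992 (S = -31*2*16 = -62*16 = -992)
S + E((-1 + 1)*(-2)) = -992 + (-27 + (-1 + 1)*(-2)) = -992 + (-27 + 0*(-2)) = -992 + (-27 + 0) = -992 - 27 = -1019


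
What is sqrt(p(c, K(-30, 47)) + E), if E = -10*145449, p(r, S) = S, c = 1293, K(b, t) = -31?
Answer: I*sqrt(1454521) ≈ 1206.0*I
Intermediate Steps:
E = -1454490
sqrt(p(c, K(-30, 47)) + E) = sqrt(-31 - 1454490) = sqrt(-1454521) = I*sqrt(1454521)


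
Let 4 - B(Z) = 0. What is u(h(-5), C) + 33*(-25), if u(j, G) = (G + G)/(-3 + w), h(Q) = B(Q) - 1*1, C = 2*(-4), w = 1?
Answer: -817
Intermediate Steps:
B(Z) = 4 (B(Z) = 4 - 1*0 = 4 + 0 = 4)
C = -8
h(Q) = 3 (h(Q) = 4 - 1*1 = 4 - 1 = 3)
u(j, G) = -G (u(j, G) = (G + G)/(-3 + 1) = (2*G)/(-2) = (2*G)*(-½) = -G)
u(h(-5), C) + 33*(-25) = -1*(-8) + 33*(-25) = 8 - 825 = -817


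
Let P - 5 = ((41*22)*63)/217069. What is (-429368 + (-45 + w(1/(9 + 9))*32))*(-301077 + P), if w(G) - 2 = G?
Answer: 252533479340330750/1953621 ≈ 1.2926e+11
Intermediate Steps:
w(G) = 2 + G
P = 1142171/217069 (P = 5 + ((41*22)*63)/217069 = 5 + (902*63)*(1/217069) = 5 + 56826*(1/217069) = 5 + 56826/217069 = 1142171/217069 ≈ 5.2618)
(-429368 + (-45 + w(1/(9 + 9))*32))*(-301077 + P) = (-429368 + (-45 + (2 + 1/(9 + 9))*32))*(-301077 + 1142171/217069) = (-429368 + (-45 + (2 + 1/18)*32))*(-65353341142/217069) = (-429368 + (-45 + (37/18)*32))*(-65353341142/217069) = (-429368 + (-45 + 592/9))*(-65353341142/217069) = (-429368 + 187/9)*(-65353341142/217069) = -3864125/9*(-65353341142/217069) = 252533479340330750/1953621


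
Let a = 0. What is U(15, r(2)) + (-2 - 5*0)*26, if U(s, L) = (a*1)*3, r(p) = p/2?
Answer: -52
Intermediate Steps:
r(p) = p/2 (r(p) = p*(½) = p/2)
U(s, L) = 0 (U(s, L) = (0*1)*3 = 0*3 = 0)
U(15, r(2)) + (-2 - 5*0)*26 = 0 + (-2 - 5*0)*26 = 0 + (-2 + 0)*26 = 0 - 2*26 = 0 - 52 = -52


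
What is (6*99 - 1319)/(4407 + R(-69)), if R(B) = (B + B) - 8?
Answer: -725/4261 ≈ -0.17015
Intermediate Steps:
R(B) = -8 + 2*B (R(B) = 2*B - 8 = -8 + 2*B)
(6*99 - 1319)/(4407 + R(-69)) = (6*99 - 1319)/(4407 + (-8 + 2*(-69))) = (594 - 1319)/(4407 + (-8 - 138)) = -725/(4407 - 146) = -725/4261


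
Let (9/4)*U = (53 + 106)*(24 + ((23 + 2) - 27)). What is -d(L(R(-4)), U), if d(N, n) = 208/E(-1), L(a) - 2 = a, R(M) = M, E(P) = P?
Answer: 208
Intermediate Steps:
U = 4664/3 (U = 4*((53 + 106)*(24 + ((23 + 2) - 27)))/9 = 4*(159*(24 + (25 - 27)))/9 = 4*(159*(24 - 2))/9 = 4*(159*22)/9 = (4/9)*3498 = 4664/3 ≈ 1554.7)
L(a) = 2 + a
d(N, n) = -208 (d(N, n) = 208/(-1) = 208*(-1) = -208)
-d(L(R(-4)), U) = -1*(-208) = 208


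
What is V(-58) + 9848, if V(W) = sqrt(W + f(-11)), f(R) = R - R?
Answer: 9848 + I*sqrt(58) ≈ 9848.0 + 7.6158*I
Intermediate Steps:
f(R) = 0
V(W) = sqrt(W) (V(W) = sqrt(W + 0) = sqrt(W))
V(-58) + 9848 = sqrt(-58) + 9848 = I*sqrt(58) + 9848 = 9848 + I*sqrt(58)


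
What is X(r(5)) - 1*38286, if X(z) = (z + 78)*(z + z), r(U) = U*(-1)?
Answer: -39016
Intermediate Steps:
r(U) = -U
X(z) = 2*z*(78 + z) (X(z) = (78 + z)*(2*z) = 2*z*(78 + z))
X(r(5)) - 1*38286 = 2*(-1*5)*(78 - 1*5) - 1*38286 = 2*(-5)*(78 - 5) - 38286 = 2*(-5)*73 - 38286 = -730 - 38286 = -39016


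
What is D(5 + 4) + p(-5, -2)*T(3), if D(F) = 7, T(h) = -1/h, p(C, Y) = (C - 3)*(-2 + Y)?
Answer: -11/3 ≈ -3.6667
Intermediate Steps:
p(C, Y) = (-3 + C)*(-2 + Y)
D(5 + 4) + p(-5, -2)*T(3) = 7 + (6 - 3*(-2) - 2*(-5) - 5*(-2))*(-1/3) = 7 + (6 + 6 + 10 + 10)*(-1*1/3) = 7 + 32*(-1/3) = 7 - 32/3 = -11/3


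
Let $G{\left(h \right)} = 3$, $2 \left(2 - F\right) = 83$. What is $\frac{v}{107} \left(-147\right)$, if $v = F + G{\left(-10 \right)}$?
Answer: $\frac{10731}{214} \approx 50.145$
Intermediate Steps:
$F = - \frac{79}{2}$ ($F = 2 - \frac{83}{2} = - \frac{79}{2} \approx -39.5$)
$v = - \frac{73}{2}$ ($v = - \frac{79}{2} + 3 = - \frac{73}{2} \approx -36.5$)
$\frac{v}{107} \left(-147\right) = - \frac{73}{2 \cdot 107} \left(-147\right) = \left(- \frac{73}{2}\right) \frac{1}{107} \left(-147\right) = \left(- \frac{73}{214}\right) \left(-147\right) = \frac{10731}{214}$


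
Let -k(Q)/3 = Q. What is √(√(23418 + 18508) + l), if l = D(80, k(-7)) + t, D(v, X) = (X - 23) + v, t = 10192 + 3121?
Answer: √(13391 + √41926) ≈ 116.60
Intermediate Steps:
k(Q) = -3*Q
t = 13313
D(v, X) = -23 + X + v (D(v, X) = (-23 + X) + v = -23 + X + v)
l = 13391 (l = (-23 - 3*(-7) + 80) + 13313 = (-23 + 21 + 80) + 13313 = 78 + 13313 = 13391)
√(√(23418 + 18508) + l) = √(√(23418 + 18508) + 13391) = √(√41926 + 13391) = √(13391 + √41926)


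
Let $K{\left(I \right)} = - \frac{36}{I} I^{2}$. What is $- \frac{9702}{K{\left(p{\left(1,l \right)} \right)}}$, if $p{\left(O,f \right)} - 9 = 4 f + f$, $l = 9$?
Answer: $\frac{539}{108} \approx 4.9907$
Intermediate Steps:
$p{\left(O,f \right)} = 9 + 5 f$ ($p{\left(O,f \right)} = 9 + \left(4 f + f\right) = 9 + 5 f$)
$K{\left(I \right)} = - 36 I$
$- \frac{9702}{K{\left(p{\left(1,l \right)} \right)}} = - \frac{9702}{\left(-36\right) \left(9 + 5 \cdot 9\right)} = - \frac{9702}{\left(-36\right) \left(9 + 45\right)} = - \frac{9702}{\left(-36\right) 54} = - \frac{9702}{-1944} = \left(-9702\right) \left(- \frac{1}{1944}\right) = \frac{539}{108}$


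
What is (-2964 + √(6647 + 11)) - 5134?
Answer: -8098 + √6658 ≈ -8016.4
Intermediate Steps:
(-2964 + √(6647 + 11)) - 5134 = (-2964 + √6658) - 5134 = -8098 + √6658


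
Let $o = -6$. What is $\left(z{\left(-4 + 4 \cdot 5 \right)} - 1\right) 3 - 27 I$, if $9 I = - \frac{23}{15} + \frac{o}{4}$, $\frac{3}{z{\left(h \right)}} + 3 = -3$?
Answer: $\frac{23}{5} \approx 4.6$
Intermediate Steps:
$z{\left(h \right)} = - \frac{1}{2}$ ($z{\left(h \right)} = \frac{3}{-3 - 3} = \frac{3}{-6} = 3 \left(- \frac{1}{6}\right) = - \frac{1}{2}$)
$I = - \frac{91}{270}$ ($I = \frac{- \frac{23}{15} - \frac{6}{4}}{9} = \frac{\left(-23\right) \frac{1}{15} - \frac{3}{2}}{9} = \frac{- \frac{23}{15} - \frac{3}{2}}{9} = \frac{1}{9} \left(- \frac{91}{30}\right) = - \frac{91}{270} \approx -0.33704$)
$\left(z{\left(-4 + 4 \cdot 5 \right)} - 1\right) 3 - 27 I = \left(- \frac{1}{2} - 1\right) 3 - - \frac{91}{10} = \left(- \frac{3}{2}\right) 3 + \frac{91}{10} = - \frac{9}{2} + \frac{91}{10} = \frac{23}{5}$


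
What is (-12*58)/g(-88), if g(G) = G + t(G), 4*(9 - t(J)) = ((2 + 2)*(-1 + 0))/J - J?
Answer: 20416/2963 ≈ 6.8903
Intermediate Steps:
t(J) = 9 + 1/J + J/4 (t(J) = 9 - (((2 + 2)*(-1 + 0))/J - J)/4 = 9 - ((4*(-1))/J - J)/4 = 9 - (-4/J - J)/4 = 9 - (-J - 4/J)/4 = 9 + (1/J + J/4) = 9 + 1/J + J/4)
g(G) = 9 + 1/G + 5*G/4 (g(G) = G + (9 + 1/G + G/4) = 9 + 1/G + 5*G/4)
(-12*58)/g(-88) = (-12*58)/(9 + 1/(-88) + (5/4)*(-88)) = -696/(9 - 1/88 - 110) = -696/(-8889/88) = -696*(-88/8889) = 20416/2963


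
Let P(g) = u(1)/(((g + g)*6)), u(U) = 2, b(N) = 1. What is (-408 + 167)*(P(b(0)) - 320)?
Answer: 462479/6 ≈ 77080.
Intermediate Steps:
P(g) = 1/(6*g) (P(g) = 2/(((g + g)*6)) = 2/(((2*g)*6)) = 2/((12*g)) = 2*(1/(12*g)) = 1/(6*g))
(-408 + 167)*(P(b(0)) - 320) = (-408 + 167)*((⅙)/1 - 320) = -241*((⅙)*1 - 320) = -241*(⅙ - 320) = -241*(-1919/6) = 462479/6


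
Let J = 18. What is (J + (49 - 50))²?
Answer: 289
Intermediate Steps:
(J + (49 - 50))² = (18 + (49 - 50))² = (18 - 1)² = 17² = 289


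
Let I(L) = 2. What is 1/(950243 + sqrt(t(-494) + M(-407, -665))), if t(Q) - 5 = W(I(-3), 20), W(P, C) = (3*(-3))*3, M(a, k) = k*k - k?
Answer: 950243/902961316181 - 2*sqrt(110717)/902961316181 ≈ 1.0516e-6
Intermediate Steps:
M(a, k) = k**2 - k
W(P, C) = -27 (W(P, C) = -9*3 = -27)
t(Q) = -22 (t(Q) = 5 - 27 = -22)
1/(950243 + sqrt(t(-494) + M(-407, -665))) = 1/(950243 + sqrt(-22 - 665*(-1 - 665))) = 1/(950243 + sqrt(-22 - 665*(-666))) = 1/(950243 + sqrt(-22 + 442890)) = 1/(950243 + sqrt(442868)) = 1/(950243 + 2*sqrt(110717))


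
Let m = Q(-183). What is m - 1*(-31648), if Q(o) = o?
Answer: 31465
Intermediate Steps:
m = -183
m - 1*(-31648) = -183 - 1*(-31648) = -183 + 31648 = 31465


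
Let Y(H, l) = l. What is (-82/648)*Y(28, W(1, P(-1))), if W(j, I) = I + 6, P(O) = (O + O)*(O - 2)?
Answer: -41/27 ≈ -1.5185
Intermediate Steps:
P(O) = 2*O*(-2 + O) (P(O) = (2*O)*(-2 + O) = 2*O*(-2 + O))
W(j, I) = 6 + I
(-82/648)*Y(28, W(1, P(-1))) = (-82/648)*(6 + 2*(-1)*(-2 - 1)) = (-82*1/648)*(6 + 2*(-1)*(-3)) = -41*(6 + 6)/324 = -41/324*12 = -41/27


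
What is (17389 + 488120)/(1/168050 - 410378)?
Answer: -28316929150/22988007633 ≈ -1.2318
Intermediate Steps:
(17389 + 488120)/(1/168050 - 410378) = 505509/(1/168050 - 410378) = 505509/(-68964022899/168050) = 505509*(-168050/68964022899) = -28316929150/22988007633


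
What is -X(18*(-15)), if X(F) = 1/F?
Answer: 1/270 ≈ 0.0037037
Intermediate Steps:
-X(18*(-15)) = -1/(18*(-15)) = -1/(-270) = -1*(-1/270) = 1/270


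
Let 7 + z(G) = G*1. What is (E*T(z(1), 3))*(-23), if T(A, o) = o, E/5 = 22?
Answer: -7590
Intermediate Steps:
E = 110 (E = 5*22 = 110)
z(G) = -7 + G (z(G) = -7 + G*1 = -7 + G)
(E*T(z(1), 3))*(-23) = (110*3)*(-23) = 330*(-23) = -7590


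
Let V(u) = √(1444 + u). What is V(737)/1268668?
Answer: √2181/1268668 ≈ 3.6811e-5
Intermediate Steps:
V(737)/1268668 = √(1444 + 737)/1268668 = √2181*(1/1268668) = √2181/1268668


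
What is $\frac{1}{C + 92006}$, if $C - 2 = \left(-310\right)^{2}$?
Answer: $\frac{1}{188108} \approx 5.3161 \cdot 10^{-6}$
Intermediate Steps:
$C = 96102$ ($C = 2 + \left(-310\right)^{2} = 2 + 96100 = 96102$)
$\frac{1}{C + 92006} = \frac{1}{96102 + 92006} = \frac{1}{188108}$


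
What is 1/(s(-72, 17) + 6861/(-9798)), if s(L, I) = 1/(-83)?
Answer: -271078/193087 ≈ -1.4039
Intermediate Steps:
s(L, I) = -1/83
1/(s(-72, 17) + 6861/(-9798)) = 1/(-1/83 + 6861/(-9798)) = 1/(-1/83 + 6861*(-1/9798)) = 1/(-1/83 - 2287/3266) = 1/(-193087/271078) = -271078/193087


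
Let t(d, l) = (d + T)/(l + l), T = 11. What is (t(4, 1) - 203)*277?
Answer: -108307/2 ≈ -54154.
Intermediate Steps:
t(d, l) = (11 + d)/(2*l) (t(d, l) = (d + 11)/(l + l) = (11 + d)/((2*l)) = (11 + d)*(1/(2*l)) = (11 + d)/(2*l))
(t(4, 1) - 203)*277 = ((½)*(11 + 4)/1 - 203)*277 = ((½)*1*15 - 203)*277 = (15/2 - 203)*277 = -391/2*277 = -108307/2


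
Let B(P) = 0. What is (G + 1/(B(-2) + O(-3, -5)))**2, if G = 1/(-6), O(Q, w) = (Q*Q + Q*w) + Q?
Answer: 25/1764 ≈ 0.014172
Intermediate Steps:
O(Q, w) = Q + Q**2 + Q*w (O(Q, w) = (Q**2 + Q*w) + Q = Q + Q**2 + Q*w)
G = -1/6 ≈ -0.16667
(G + 1/(B(-2) + O(-3, -5)))**2 = (-1/6 + 1/(0 - 3*(1 - 3 - 5)))**2 = (-1/6 + 1/(0 - 3*(-7)))**2 = (-1/6 + 1/(0 + 21))**2 = (-1/6 + 1/21)**2 = (-5/42)**2 = 25/1764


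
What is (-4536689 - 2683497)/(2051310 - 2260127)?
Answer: 7220186/208817 ≈ 34.577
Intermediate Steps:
(-4536689 - 2683497)/(2051310 - 2260127) = -7220186/(-208817) = -7220186*(-1/208817) = 7220186/208817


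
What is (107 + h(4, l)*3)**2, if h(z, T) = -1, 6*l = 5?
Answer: 10816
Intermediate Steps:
l = 5/6 (l = (1/6)*5 = 5/6 ≈ 0.83333)
(107 + h(4, l)*3)**2 = (107 - 1*3)**2 = (107 - 3)**2 = 104**2 = 10816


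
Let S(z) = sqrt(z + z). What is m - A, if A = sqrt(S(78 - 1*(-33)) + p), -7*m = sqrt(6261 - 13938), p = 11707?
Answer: -sqrt(11707 + sqrt(222)) - 3*I*sqrt(853)/7 ≈ -108.27 - 12.517*I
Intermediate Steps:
S(z) = sqrt(2)*sqrt(z) (S(z) = sqrt(2*z) = sqrt(2)*sqrt(z))
m = -3*I*sqrt(853)/7 (m = -sqrt(6261 - 13938)/7 = -3*I*sqrt(853)/7 ≈ -12.517*I)
A = sqrt(11707 + sqrt(222)) (A = sqrt(sqrt(2)*sqrt(78 - 1*(-33)) + 11707) = sqrt(sqrt(2)*sqrt(78 + 33) + 11707) = sqrt(sqrt(2)*sqrt(111) + 11707) = sqrt(sqrt(222) + 11707) = sqrt(11707 + sqrt(222)) ≈ 108.27)
m - A = -3*I*sqrt(853)/7 - sqrt(11707 + sqrt(222)) = -sqrt(11707 + sqrt(222)) - 3*I*sqrt(853)/7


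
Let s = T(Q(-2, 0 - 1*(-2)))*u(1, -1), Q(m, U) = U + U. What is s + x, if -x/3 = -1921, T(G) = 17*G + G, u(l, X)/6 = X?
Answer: 5331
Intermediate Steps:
u(l, X) = 6*X
Q(m, U) = 2*U
T(G) = 18*G
x = 5763 (x = -3*(-1921) = 5763)
s = -432 (s = (18*(2*(0 - 1*(-2))))*(6*(-1)) = (18*(2*(0 + 2)))*(-6) = (18*(2*2))*(-6) = (18*4)*(-6) = 72*(-6) = -432)
s + x = -432 + 5763 = 5331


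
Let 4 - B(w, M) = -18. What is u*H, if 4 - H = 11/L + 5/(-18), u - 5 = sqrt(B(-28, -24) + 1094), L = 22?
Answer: 170/9 + 68*sqrt(31)/3 ≈ 145.09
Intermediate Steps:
B(w, M) = 22 (B(w, M) = 4 - 1*(-18) = 4 + 18 = 22)
u = 5 + 6*sqrt(31) (u = 5 + sqrt(22 + 1094) = 5 + sqrt(1116) = 5 + 6*sqrt(31) ≈ 38.407)
H = 34/9 (H = 4 - (11/22 + 5/(-18)) = 4 - (11*(1/22) + 5*(-1/18)) = 4 - (1/2 - 5/18) = 4 - 1*2/9 = 4 - 2/9 = 34/9 ≈ 3.7778)
u*H = (5 + 6*sqrt(31))*(34/9) = 170/9 + 68*sqrt(31)/3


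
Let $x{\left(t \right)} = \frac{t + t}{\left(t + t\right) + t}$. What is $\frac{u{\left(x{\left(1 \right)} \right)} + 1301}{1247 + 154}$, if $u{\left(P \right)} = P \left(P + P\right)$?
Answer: $\frac{11717}{12609} \approx 0.92926$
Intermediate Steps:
$x{\left(t \right)} = \frac{2}{3}$ ($x{\left(t \right)} = \frac{2 t}{2 t + t} = \frac{2 t}{3 t} = 2 t \frac{1}{3 t} = \frac{2}{3}$)
$u{\left(P \right)} = 2 P^{2}$ ($u{\left(P \right)} = P 2 P = 2 P^{2}$)
$\frac{u{\left(x{\left(1 \right)} \right)} + 1301}{1247 + 154} = \frac{2 \left(\frac{2}{3}\right)^{2} + 1301}{1247 + 154} = \frac{2 \cdot \frac{4}{9} + 1301}{1401} = \frac{\frac{8}{9} + 1301}{1401} = \frac{1}{1401} \cdot \frac{11717}{9} = \frac{11717}{12609}$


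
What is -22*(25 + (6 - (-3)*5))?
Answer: -1012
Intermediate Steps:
-22*(25 + (6 - (-3)*5)) = -22*(25 + (6 - 3*(-5))) = -22*(25 + (6 + 15)) = -22*(25 + 21) = -22*46 = -1012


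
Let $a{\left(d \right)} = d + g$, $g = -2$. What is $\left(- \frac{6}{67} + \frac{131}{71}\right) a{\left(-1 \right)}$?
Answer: $- \frac{25053}{4757} \approx -5.2666$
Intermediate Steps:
$a{\left(d \right)} = -2 + d$ ($a{\left(d \right)} = d - 2 = -2 + d$)
$\left(- \frac{6}{67} + \frac{131}{71}\right) a{\left(-1 \right)} = \left(- \frac{6}{67} + \frac{131}{71}\right) \left(-2 - 1\right) = \left(\left(-6\right) \frac{1}{67} + 131 \cdot \frac{1}{71}\right) \left(-3\right) = \left(- \frac{6}{67} + \frac{131}{71}\right) \left(-3\right) = \frac{8351}{4757} \left(-3\right) = - \frac{25053}{4757}$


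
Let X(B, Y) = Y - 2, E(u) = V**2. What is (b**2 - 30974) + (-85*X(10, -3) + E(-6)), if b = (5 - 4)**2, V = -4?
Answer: -30532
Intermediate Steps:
b = 1 (b = 1**2 = 1)
E(u) = 16 (E(u) = (-4)**2 = 16)
X(B, Y) = -2 + Y
(b**2 - 30974) + (-85*X(10, -3) + E(-6)) = (1**2 - 30974) + (-85*(-2 - 3) + 16) = (1 - 30974) + (-85*(-5) + 16) = -30973 + (425 + 16) = -30973 + 441 = -30532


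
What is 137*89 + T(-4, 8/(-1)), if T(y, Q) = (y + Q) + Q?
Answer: 12173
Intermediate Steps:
T(y, Q) = y + 2*Q (T(y, Q) = (Q + y) + Q = y + 2*Q)
137*89 + T(-4, 8/(-1)) = 137*89 + (-4 + 2*(8/(-1))) = 12193 + (-4 + 2*(8*(-1))) = 12193 + (-4 + 2*(-8)) = 12193 + (-4 - 16) = 12193 - 20 = 12173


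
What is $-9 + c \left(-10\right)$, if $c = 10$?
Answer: $-109$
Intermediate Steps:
$-9 + c \left(-10\right) = -9 + 10 \left(-10\right) = -9 - 100 = -109$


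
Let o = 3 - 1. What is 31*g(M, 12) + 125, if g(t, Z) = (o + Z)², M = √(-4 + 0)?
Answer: 6201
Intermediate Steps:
M = 2*I (M = √(-4) = 2*I ≈ 2.0*I)
o = 2
g(t, Z) = (2 + Z)²
31*g(M, 12) + 125 = 31*(2 + 12)² + 125 = 31*14² + 125 = 31*196 + 125 = 6076 + 125 = 6201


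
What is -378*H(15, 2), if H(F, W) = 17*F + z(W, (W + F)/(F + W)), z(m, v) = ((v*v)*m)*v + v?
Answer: -97524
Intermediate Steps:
z(m, v) = v + m*v³ (z(m, v) = (v²*m)*v + v = (m*v²)*v + v = m*v³ + v = v + m*v³)
H(F, W) = 1 + W + 17*F (H(F, W) = 17*F + ((W + F)/(F + W) + W*((W + F)/(F + W))³) = 17*F + ((F + W)/(F + W) + W*((F + W)/(F + W))³) = 17*F + (1 + W*1³) = 17*F + (1 + W*1) = 17*F + (1 + W) = 1 + W + 17*F)
-378*H(15, 2) = -378*(1 + 2 + 17*15) = -378*(1 + 2 + 255) = -378*258 = -97524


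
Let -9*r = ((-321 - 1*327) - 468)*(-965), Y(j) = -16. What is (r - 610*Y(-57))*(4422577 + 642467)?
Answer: -556648335600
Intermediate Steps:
r = -119660 (r = -((-321 - 1*327) - 468)*(-965)/9 = -((-321 - 327) - 468)*(-965)/9 = -(-648 - 468)*(-965)/9 = -(-124)*(-965) = -1/9*1076940 = -119660)
(r - 610*Y(-57))*(4422577 + 642467) = (-119660 - 610*(-16))*(4422577 + 642467) = (-119660 + 9760)*5065044 = -109900*5065044 = -556648335600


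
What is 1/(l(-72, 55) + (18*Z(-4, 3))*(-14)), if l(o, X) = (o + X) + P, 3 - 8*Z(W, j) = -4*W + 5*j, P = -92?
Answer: 1/773 ≈ 0.0012937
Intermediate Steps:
Z(W, j) = 3/8 + W/2 - 5*j/8 (Z(W, j) = 3/8 - (-4*W + 5*j)/8 = 3/8 + (W/2 - 5*j/8) = 3/8 + W/2 - 5*j/8)
l(o, X) = -92 + X + o (l(o, X) = (o + X) - 92 = (X + o) - 92 = -92 + X + o)
1/(l(-72, 55) + (18*Z(-4, 3))*(-14)) = 1/((-92 + 55 - 72) + (18*(3/8 + (½)*(-4) - 5/8*3))*(-14)) = 1/(-109 + (18*(3/8 - 2 - 15/8))*(-14)) = 1/(-109 + (18*(-7/2))*(-14)) = 1/(-109 - 63*(-14)) = 1/(-109 + 882) = 1/773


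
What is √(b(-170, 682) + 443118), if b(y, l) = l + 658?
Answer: √444458 ≈ 666.68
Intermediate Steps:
b(y, l) = 658 + l
√(b(-170, 682) + 443118) = √((658 + 682) + 443118) = √(1340 + 443118) = √444458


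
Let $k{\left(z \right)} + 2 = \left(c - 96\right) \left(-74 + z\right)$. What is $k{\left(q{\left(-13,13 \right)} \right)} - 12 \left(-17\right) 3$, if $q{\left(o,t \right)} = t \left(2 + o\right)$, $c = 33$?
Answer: $14281$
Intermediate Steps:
$k{\left(z \right)} = 4660 - 63 z$ ($k{\left(z \right)} = -2 + \left(33 - 96\right) \left(-74 + z\right) = -2 - 63 \left(-74 + z\right) = -2 - \left(-4662 + 63 z\right) = 4660 - 63 z$)
$k{\left(q{\left(-13,13 \right)} \right)} - 12 \left(-17\right) 3 = \left(4660 - 63 \cdot 13 \left(2 - 13\right)\right) - 12 \left(-17\right) 3 = \left(4660 - 63 \cdot 13 \left(-11\right)\right) - \left(-204\right) 3 = \left(4660 - -9009\right) - -612 = \left(4660 + 9009\right) + 612 = 13669 + 612 = 14281$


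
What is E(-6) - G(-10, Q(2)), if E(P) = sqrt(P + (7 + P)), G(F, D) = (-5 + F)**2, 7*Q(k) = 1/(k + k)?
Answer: -225 + I*sqrt(5) ≈ -225.0 + 2.2361*I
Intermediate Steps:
Q(k) = 1/(14*k) (Q(k) = 1/(7*(k + k)) = 1/(7*((2*k))) = (1/(2*k))/7 = 1/(14*k))
E(P) = sqrt(7 + 2*P)
E(-6) - G(-10, Q(2)) = sqrt(7 + 2*(-6)) - (-5 - 10)**2 = sqrt(7 - 12) - 1*(-15)**2 = sqrt(-5) - 1*225 = I*sqrt(5) - 225 = -225 + I*sqrt(5)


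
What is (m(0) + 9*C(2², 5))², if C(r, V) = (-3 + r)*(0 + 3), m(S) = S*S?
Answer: 729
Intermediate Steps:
m(S) = S²
C(r, V) = -9 + 3*r (C(r, V) = (-3 + r)*3 = -9 + 3*r)
(m(0) + 9*C(2², 5))² = (0² + 9*(-9 + 3*2²))² = (0 + 9*(-9 + 3*4))² = (0 + 9*(-9 + 12))² = (0 + 9*3)² = (0 + 27)² = 27² = 729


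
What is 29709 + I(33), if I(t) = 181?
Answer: 29890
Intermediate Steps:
29709 + I(33) = 29709 + 181 = 29890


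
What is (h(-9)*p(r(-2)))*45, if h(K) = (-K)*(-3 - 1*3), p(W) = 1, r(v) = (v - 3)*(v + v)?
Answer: -2430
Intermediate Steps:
r(v) = 2*v*(-3 + v) (r(v) = (-3 + v)*(2*v) = 2*v*(-3 + v))
h(K) = 6*K (h(K) = (-K)*(-3 - 3) = -K*(-6) = 6*K)
(h(-9)*p(r(-2)))*45 = ((6*(-9))*1)*45 = -54*1*45 = -54*45 = -2430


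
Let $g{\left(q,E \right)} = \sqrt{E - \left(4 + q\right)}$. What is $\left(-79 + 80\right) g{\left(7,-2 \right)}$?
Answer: $i \sqrt{13} \approx 3.6056 i$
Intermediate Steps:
$g{\left(q,E \right)} = \sqrt{-4 + E - q}$
$\left(-79 + 80\right) g{\left(7,-2 \right)} = \left(-79 + 80\right) \sqrt{-4 - 2 - 7} = 1 \sqrt{-4 - 2 - 7} = 1 \sqrt{-13} = 1 i \sqrt{13} = i \sqrt{13}$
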